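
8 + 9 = 17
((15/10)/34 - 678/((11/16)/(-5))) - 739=3135581/748 = 4191.95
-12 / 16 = -3/4 = -0.75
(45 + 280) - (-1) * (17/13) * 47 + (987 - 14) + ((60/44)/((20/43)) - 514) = 485281/572 = 848.39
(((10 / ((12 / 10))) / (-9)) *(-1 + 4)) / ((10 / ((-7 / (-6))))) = -35/108 = -0.32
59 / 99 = 0.60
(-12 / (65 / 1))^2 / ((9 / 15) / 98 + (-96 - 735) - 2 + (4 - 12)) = -14112/348213515 = 0.00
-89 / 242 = -0.37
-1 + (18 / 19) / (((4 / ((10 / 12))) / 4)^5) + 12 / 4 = 19541/8208 = 2.38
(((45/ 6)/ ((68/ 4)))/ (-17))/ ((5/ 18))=-27/289 = -0.09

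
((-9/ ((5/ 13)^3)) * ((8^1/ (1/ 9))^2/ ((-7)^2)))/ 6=-17083872/6125 = -2789.20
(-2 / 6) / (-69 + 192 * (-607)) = 1/349839 = 0.00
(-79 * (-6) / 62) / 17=237/527 = 0.45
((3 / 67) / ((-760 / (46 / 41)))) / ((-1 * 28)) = 69/29228080 = 0.00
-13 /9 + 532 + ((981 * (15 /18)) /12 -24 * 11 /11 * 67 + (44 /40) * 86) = -329299/360 = -914.72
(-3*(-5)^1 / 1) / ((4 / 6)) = 45/2 = 22.50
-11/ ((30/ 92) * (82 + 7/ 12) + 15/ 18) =-6072/15325 = -0.40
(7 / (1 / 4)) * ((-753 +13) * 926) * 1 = -19186720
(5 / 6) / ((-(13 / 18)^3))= -2.21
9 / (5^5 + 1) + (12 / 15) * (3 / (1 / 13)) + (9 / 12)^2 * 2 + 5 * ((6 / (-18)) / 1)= 1916939/62520 = 30.66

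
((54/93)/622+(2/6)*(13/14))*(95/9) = 11942545/3644298 = 3.28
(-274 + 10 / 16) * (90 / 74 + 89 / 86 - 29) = 186146505/25456 = 7312.48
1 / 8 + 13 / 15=119/120 = 0.99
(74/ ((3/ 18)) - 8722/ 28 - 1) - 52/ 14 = 1789/14 = 127.79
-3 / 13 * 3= -9/13 = -0.69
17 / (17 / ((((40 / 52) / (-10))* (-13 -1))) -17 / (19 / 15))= 266/37 = 7.19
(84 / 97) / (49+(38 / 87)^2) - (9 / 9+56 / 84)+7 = 579755788/108346575 = 5.35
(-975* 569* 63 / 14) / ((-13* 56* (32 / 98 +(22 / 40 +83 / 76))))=255409875/146624 = 1741.94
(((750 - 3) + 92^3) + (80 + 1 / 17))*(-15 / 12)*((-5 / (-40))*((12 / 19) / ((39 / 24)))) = -198776340/4199 = -47338.97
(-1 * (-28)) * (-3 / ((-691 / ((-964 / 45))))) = -26992/10365 = -2.60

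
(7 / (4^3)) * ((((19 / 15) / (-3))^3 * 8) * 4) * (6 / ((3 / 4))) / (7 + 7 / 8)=-219488/820125 = -0.27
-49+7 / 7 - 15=-63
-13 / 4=-3.25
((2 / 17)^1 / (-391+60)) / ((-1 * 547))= 2/3077969 = 0.00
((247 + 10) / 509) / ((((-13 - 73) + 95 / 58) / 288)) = -1430976/830179 = -1.72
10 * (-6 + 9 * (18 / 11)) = 960/11 = 87.27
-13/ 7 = -1.86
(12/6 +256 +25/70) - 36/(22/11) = 3365/14 = 240.36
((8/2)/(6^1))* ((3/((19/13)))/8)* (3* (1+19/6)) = 325/152 = 2.14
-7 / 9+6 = 47/9 = 5.22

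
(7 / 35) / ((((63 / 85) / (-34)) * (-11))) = 578/693 = 0.83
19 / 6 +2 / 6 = 7/2 = 3.50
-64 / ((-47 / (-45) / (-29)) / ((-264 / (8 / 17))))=-46854720/47 = -996908.94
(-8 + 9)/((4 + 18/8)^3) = 64/15625 = 0.00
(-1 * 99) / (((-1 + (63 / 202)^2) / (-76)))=-8334.72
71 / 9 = 7.89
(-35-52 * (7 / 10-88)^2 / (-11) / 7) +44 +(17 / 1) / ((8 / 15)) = 5187.72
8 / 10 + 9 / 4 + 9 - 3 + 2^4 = 501/20 = 25.05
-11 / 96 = -0.11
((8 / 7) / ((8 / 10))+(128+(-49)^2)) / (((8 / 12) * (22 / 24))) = 318834/77 = 4140.70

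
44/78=22/39 = 0.56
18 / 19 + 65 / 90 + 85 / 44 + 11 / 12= 16997/3762 = 4.52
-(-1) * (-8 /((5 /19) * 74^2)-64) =-438118/6845 = -64.01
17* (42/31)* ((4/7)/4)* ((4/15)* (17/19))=2312/2945 = 0.79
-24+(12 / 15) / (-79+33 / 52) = -489208/20375 = -24.01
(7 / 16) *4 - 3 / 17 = 107/68 = 1.57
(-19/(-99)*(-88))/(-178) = 76/801 = 0.09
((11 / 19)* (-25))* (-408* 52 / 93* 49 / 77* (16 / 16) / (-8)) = -154700/589 = -262.65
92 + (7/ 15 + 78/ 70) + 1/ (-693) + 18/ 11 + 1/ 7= 30038/315 = 95.36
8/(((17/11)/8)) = 704/17 = 41.41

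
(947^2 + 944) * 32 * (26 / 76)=186732624/19 = 9828032.84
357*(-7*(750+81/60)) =-37552473/20 = -1877623.65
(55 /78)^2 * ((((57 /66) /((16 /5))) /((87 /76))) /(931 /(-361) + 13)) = 857375/76220352 = 0.01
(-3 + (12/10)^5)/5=-1599/15625 = -0.10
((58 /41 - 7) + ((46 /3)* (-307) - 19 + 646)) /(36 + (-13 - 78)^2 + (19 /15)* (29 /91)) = -28583555/58185437 = -0.49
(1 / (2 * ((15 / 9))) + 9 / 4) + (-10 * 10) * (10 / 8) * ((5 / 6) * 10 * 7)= -7289.12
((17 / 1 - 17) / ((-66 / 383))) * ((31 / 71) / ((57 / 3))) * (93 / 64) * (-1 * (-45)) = 0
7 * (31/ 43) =217/43 = 5.05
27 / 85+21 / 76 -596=-3846323/6460 = -595.41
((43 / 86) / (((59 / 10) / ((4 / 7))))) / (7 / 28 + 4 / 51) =0.15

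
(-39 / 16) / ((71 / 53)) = -2067/1136 = -1.82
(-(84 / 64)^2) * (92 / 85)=-10143/5440 = -1.86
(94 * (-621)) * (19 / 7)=-1109106/7 = -158443.71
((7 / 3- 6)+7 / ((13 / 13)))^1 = 10/3 = 3.33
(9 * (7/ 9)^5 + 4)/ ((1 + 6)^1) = 43051/45927 = 0.94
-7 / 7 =-1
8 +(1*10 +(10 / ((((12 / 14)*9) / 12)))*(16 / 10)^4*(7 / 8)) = 120602/1125 = 107.20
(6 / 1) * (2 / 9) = 4/3 = 1.33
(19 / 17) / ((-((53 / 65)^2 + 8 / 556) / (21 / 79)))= -78107575/178574681 = -0.44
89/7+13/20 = 13.36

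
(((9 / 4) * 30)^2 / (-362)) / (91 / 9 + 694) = -164025/9175976 = -0.02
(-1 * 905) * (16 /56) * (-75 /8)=67875/28 = 2424.11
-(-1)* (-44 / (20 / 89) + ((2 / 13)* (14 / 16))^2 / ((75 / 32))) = -2481667/12675 = -195.79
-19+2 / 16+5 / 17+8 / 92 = -57849/3128 = -18.49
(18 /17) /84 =3/238 = 0.01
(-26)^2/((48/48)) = 676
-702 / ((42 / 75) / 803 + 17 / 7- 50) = 98648550/6684877 = 14.76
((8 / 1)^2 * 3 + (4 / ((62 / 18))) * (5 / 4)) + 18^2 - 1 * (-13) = 16444/31 = 530.45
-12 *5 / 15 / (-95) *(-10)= -8/19 = -0.42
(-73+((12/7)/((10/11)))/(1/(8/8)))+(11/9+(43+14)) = -4061/315 = -12.89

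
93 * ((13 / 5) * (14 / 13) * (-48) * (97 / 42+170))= -10768656/5 = -2153731.20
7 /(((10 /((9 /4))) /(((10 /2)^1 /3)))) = 21/8 = 2.62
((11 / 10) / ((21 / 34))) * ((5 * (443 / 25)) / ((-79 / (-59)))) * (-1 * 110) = -107527618/8295 = -12962.94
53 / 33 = 1.61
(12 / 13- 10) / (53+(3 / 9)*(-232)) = 354/949 = 0.37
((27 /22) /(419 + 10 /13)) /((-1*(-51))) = 39/680306 = 0.00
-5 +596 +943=1534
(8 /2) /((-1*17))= -4/17 = -0.24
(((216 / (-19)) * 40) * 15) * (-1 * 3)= 20463.16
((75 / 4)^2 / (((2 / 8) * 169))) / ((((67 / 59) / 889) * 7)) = 42148125/45292 = 930.59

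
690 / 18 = 38.33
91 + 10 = 101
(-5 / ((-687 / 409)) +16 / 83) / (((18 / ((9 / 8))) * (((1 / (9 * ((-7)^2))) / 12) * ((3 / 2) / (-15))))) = -398503035/38014 = -10483.06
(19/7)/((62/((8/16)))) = 19/868 = 0.02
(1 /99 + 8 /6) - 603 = -59564/99 = -601.66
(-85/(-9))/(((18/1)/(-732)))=-10370/27 = -384.07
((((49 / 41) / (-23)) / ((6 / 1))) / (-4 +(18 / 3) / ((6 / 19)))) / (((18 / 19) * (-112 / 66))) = 1463/4073760 = 0.00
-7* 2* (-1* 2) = 28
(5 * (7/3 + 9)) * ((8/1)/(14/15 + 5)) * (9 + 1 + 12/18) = 217600/267 = 814.98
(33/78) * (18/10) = 99/130 = 0.76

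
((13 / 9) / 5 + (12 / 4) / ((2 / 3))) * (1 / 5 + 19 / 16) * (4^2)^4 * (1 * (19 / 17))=620529664/1275 = 486689.93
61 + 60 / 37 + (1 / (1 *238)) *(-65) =549041/8806 = 62.35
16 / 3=5.33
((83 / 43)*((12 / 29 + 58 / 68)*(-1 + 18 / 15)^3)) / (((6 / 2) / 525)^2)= 25398415/42398 = 599.05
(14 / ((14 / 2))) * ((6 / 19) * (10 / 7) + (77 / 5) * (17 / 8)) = 176497/2660 = 66.35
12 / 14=6/7 = 0.86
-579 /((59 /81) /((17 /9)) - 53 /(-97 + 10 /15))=-1505979/2434 = -618.73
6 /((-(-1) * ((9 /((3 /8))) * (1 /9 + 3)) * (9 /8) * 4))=1/56 = 0.02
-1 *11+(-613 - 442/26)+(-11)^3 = -1972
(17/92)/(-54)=-17/4968 = 0.00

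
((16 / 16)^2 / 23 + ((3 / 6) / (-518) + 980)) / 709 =1.38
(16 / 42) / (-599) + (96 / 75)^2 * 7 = 11.47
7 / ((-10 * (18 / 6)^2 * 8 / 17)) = -119/720 = -0.17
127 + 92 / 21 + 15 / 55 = 131.65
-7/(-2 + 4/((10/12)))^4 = -625/5488 = -0.11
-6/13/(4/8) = -12/13 = -0.92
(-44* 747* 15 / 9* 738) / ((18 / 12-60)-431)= 7350480/89 = 82589.66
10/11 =0.91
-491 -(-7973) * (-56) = -446979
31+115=146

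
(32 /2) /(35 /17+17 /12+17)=3264/4177 = 0.78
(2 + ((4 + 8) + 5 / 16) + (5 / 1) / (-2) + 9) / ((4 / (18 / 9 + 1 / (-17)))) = 10989/1088 = 10.10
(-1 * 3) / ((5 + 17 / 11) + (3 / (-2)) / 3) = -66/133 = -0.50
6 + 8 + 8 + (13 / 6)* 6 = 35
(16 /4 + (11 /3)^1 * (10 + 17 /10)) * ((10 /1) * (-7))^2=229810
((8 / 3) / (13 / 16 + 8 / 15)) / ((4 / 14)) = 6.93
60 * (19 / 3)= 380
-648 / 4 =-162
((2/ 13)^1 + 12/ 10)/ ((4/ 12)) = 264/65 = 4.06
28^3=21952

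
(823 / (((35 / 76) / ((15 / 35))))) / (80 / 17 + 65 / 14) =6379896/77875 = 81.92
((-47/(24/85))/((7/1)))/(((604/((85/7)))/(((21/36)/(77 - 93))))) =0.02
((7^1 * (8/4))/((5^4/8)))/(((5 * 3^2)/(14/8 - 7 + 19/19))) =-476/28125 = -0.02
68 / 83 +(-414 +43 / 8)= -270783/664 = -407.81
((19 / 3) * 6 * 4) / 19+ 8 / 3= 32/3 = 10.67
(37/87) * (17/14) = 629/1218 = 0.52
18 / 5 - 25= -107/5 = -21.40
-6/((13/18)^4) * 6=-3779136/28561 = -132.32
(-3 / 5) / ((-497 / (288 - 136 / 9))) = 2456/7455 = 0.33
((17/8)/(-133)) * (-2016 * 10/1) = 6120/19 = 322.11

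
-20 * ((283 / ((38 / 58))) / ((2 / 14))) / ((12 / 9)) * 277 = -238700595/19 = -12563189.21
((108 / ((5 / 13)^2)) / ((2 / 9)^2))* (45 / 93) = 1108809/155 = 7153.61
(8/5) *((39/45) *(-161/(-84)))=2.66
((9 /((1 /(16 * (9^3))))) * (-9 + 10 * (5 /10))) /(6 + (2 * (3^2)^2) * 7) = -34992/95 = -368.34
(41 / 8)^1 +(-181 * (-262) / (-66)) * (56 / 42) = -754693/792 = -952.90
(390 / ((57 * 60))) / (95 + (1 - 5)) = 1/798 = 0.00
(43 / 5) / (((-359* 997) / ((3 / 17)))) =-129/30423455 = 0.00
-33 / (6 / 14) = -77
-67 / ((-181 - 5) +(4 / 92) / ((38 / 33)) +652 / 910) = 26643890/73666681 = 0.36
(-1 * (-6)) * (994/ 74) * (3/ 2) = 4473/37 = 120.89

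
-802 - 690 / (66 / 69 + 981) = -3625808/4517 = -802.70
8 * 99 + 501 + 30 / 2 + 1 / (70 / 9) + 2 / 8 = 183173/140 = 1308.38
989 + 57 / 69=22766/23 = 989.83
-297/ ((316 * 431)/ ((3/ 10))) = -891/1361960 = 0.00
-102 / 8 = -51/4 = -12.75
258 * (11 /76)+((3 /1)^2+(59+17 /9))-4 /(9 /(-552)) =120577/342 = 352.56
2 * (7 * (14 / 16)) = 49/4 = 12.25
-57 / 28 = -2.04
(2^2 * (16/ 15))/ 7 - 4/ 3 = -76/105 = -0.72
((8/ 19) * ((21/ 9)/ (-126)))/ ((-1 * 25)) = 4/12825 = 0.00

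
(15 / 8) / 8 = 15/64 = 0.23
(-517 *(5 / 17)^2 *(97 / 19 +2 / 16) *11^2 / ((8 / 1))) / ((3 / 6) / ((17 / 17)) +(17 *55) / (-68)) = 23458875/87856 = 267.02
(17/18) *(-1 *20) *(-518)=88060/9 = 9784.44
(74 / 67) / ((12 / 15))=185/134 = 1.38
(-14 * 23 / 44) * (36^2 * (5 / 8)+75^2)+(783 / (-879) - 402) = -27832299/586 = -47495.39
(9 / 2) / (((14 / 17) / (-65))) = -9945/28 = -355.18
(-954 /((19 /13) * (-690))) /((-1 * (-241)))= 2067/526585 = 0.00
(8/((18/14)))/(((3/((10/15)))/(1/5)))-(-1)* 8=3352/405 = 8.28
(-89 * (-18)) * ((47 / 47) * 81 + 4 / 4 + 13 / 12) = 266199/2 = 133099.50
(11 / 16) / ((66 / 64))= 2/3 = 0.67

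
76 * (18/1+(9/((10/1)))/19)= 6858/5 = 1371.60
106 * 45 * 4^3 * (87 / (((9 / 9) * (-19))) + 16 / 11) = -199347840/209 = -953817.42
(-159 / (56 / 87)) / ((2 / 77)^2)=-366142.22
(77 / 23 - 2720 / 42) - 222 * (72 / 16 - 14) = 988984/483 = 2047.59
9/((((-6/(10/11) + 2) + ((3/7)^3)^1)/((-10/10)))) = 15435/7754 = 1.99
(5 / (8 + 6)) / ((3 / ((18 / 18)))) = 5/42 = 0.12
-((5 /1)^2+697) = -722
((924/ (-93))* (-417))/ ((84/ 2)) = 3058/31 = 98.65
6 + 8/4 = 8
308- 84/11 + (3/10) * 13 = 304.26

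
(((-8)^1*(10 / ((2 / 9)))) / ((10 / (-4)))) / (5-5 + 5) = 144/5 = 28.80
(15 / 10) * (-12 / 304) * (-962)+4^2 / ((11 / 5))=53699/836 = 64.23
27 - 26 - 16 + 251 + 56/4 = 250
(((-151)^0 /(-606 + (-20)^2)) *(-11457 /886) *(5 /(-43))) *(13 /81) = -82745/70633692 = 0.00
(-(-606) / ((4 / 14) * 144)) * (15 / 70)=101/32 = 3.16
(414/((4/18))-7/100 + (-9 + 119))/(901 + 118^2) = 197293/1482500 = 0.13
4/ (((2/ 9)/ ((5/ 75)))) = 6/5 = 1.20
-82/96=-41/48 = -0.85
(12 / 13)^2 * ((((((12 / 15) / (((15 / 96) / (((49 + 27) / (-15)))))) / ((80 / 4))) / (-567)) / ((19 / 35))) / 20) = 512/2851875 = 0.00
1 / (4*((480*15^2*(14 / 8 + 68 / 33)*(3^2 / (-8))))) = -11/20371500 = 0.00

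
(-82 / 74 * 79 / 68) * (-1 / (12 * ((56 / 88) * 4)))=35629/845376 = 0.04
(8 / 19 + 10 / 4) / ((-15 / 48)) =-888/95 = -9.35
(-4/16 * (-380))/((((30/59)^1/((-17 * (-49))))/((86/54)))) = 40153099/162 = 247858.64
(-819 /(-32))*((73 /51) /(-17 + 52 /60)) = -298935/131648 = -2.27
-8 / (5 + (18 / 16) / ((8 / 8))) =-64/49 = -1.31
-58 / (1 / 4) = -232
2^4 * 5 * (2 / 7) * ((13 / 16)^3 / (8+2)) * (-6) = -6591/896 = -7.36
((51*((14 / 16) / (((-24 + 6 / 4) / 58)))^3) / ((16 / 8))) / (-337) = 142212259/163782000 = 0.87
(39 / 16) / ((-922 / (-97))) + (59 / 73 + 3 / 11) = 15842485/11845856 = 1.34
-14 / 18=-7/9 = -0.78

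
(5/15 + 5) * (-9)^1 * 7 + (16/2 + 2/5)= -327.60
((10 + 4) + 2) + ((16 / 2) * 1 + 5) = 29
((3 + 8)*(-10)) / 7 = -110/7 = -15.71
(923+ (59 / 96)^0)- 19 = 905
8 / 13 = 0.62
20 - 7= 13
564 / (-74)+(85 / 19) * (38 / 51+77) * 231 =56476067/703 = 80335.80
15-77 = -62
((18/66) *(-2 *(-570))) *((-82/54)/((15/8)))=-24928/99 = -251.80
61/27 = 2.26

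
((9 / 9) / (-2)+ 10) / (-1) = -19/2 = -9.50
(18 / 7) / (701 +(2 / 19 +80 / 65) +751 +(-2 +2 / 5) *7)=11115/6233633 = 0.00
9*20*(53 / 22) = 4770/11 = 433.64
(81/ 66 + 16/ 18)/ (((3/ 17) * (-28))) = -7123/16632 = -0.43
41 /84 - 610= -51199/84 = -609.51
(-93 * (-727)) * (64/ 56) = 540888/7 = 77269.71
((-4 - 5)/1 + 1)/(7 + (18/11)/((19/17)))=-1672/1769 = -0.95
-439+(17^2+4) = -146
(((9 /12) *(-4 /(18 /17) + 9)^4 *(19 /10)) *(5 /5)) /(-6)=-92713939/524880 = -176.64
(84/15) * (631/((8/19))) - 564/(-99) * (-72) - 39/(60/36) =875459/110 = 7958.72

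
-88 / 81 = -1.09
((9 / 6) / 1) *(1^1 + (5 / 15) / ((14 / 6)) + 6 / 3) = 33/7 = 4.71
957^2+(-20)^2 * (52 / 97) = 88858153/97 = 916063.43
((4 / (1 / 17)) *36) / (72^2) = 17/36 = 0.47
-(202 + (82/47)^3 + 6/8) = -86405925/415292 = -208.06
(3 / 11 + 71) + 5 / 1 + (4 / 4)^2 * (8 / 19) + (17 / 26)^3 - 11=242345297/3673384 = 65.97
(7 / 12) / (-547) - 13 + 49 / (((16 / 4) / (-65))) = -1327981/1641 = -809.25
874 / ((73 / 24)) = 20976/73 = 287.34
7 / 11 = 0.64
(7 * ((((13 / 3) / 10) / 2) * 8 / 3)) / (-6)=-91/135 = -0.67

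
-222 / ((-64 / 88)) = 1221/4 = 305.25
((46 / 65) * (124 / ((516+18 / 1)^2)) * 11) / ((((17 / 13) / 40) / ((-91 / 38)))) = -5709704/23026347 = -0.25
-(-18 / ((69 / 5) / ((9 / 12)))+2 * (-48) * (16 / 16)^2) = 4461/46 = 96.98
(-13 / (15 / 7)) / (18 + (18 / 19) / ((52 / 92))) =-22477/72900 = -0.31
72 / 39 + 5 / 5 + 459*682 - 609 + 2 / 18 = 36554539/117 = 312431.96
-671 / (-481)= 671/481 = 1.40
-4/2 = -2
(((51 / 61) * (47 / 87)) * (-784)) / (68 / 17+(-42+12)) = 313208/22997 = 13.62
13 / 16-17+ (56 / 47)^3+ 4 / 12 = -70579735/4983504 = -14.16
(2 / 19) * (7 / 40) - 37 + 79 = 15967/380 = 42.02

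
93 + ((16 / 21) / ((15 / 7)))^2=188581/2025 = 93.13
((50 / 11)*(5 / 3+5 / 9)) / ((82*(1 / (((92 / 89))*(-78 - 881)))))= -44114000/361251 = -122.11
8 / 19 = 0.42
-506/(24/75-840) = 6325/10496 = 0.60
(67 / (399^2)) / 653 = 67/103958253 = 0.00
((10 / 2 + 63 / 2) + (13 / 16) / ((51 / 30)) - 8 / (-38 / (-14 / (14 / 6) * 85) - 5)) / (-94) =-824233/2007088 = -0.41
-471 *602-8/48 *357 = -567203/2 = -283601.50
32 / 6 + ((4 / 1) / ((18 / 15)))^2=148/9 = 16.44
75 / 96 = 25/32 = 0.78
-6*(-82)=492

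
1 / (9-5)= 1/4 = 0.25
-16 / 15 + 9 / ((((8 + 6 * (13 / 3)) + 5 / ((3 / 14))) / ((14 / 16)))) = -19181/20640 = -0.93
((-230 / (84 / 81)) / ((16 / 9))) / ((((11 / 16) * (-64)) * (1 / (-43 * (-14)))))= 1201635/704 = 1706.87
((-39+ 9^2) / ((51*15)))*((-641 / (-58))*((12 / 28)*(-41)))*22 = -578182/2465 = -234.56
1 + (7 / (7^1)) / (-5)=4/5 = 0.80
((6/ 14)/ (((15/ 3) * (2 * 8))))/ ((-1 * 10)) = -3/5600 = 0.00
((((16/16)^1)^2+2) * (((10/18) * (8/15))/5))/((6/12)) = 16/45 = 0.36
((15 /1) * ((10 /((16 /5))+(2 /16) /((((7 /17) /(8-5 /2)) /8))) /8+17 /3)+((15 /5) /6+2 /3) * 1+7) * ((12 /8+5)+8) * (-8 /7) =-4835779/2352 = -2056.03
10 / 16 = 5/8 = 0.62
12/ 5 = 2.40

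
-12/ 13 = -0.92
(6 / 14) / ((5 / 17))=51/35 = 1.46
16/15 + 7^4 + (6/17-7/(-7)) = 612872/255 = 2403.42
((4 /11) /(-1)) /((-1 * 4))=1/11 = 0.09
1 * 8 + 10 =18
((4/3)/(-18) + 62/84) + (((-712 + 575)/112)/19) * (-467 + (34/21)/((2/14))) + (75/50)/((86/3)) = 30.05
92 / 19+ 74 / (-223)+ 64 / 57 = 71602/12711 = 5.63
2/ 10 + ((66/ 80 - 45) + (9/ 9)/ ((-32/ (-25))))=-6911/160 = -43.19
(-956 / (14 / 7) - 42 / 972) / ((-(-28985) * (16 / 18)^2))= -77443/3710080 = -0.02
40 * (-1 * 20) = -800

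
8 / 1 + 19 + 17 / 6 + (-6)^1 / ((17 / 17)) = 143/6 = 23.83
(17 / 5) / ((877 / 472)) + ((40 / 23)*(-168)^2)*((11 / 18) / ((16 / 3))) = 567428152/100855 = 5626.18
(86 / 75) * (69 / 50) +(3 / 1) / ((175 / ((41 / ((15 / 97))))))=26808/4375 = 6.13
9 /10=0.90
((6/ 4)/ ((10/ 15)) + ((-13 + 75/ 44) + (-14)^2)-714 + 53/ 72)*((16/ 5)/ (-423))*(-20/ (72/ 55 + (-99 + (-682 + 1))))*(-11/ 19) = -0.06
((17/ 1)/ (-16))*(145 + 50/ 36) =-44795/288 = -155.54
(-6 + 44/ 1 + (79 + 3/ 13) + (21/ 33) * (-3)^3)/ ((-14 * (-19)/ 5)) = 3765/2002 = 1.88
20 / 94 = 10/47 = 0.21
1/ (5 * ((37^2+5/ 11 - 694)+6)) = 11/37480 = 0.00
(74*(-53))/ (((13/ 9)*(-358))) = 17649/2327 = 7.58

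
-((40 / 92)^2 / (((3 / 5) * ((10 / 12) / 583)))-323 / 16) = -1694733/8464 = -200.23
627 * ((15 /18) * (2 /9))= 1045/9 = 116.11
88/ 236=22/59 = 0.37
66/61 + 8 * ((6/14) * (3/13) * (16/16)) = 10398/5551 = 1.87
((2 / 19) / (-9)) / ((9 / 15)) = -10/513 = -0.02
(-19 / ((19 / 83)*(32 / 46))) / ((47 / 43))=-82087/752 = -109.16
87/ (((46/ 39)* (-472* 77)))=-3393/1671824 = 0.00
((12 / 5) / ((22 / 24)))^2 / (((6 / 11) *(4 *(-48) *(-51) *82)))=3/191675 = 0.00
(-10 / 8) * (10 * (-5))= 125/2 = 62.50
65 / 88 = 0.74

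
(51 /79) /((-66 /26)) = -221/869 = -0.25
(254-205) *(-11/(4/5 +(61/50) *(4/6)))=-3675/11 = -334.09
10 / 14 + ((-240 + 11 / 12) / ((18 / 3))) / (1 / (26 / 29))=-255859/7308 = -35.01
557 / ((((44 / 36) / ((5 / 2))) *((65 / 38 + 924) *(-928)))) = -476235/359086816 = 0.00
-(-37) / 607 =37/607 = 0.06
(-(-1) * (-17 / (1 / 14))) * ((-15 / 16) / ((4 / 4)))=1785/8 = 223.12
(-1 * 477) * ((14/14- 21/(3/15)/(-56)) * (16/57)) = -7314/19 = -384.95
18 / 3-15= -9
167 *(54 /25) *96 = 865728/25 = 34629.12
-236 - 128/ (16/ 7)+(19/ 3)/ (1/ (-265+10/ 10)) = -1964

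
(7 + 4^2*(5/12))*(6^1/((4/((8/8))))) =20.50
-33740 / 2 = -16870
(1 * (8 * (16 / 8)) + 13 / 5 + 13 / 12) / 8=1181/480 = 2.46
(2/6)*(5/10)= 1/6 = 0.17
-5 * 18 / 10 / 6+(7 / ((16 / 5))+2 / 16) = 13/16 = 0.81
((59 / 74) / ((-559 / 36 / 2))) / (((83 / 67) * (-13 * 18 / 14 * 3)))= 110684/66950871 = 0.00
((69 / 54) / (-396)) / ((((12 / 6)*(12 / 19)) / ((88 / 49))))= -437/95256 = 0.00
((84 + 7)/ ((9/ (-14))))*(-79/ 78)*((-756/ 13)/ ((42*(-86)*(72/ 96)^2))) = 61936/15093 = 4.10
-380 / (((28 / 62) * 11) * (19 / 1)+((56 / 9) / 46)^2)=-252380610/62700239 = -4.03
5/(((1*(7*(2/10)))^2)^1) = 125/49 = 2.55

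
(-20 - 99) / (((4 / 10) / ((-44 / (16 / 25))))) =163625/8 = 20453.12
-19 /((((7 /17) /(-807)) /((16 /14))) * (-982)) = -1042644/24059 = -43.34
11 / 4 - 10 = -29/4 = -7.25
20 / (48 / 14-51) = -140/333 = -0.42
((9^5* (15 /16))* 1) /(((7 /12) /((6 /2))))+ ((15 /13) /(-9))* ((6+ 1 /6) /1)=932676365/3276 = 284699.75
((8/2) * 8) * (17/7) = 544/7 = 77.71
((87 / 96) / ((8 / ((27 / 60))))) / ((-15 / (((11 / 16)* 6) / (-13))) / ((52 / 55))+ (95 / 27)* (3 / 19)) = 2349/2329600 = 0.00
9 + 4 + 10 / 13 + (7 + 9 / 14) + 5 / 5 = 22.41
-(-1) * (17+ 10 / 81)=1387/81 = 17.12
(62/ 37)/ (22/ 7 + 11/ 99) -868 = -6579874/7585 = -867.49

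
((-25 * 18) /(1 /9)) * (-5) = 20250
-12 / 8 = -3/2 = -1.50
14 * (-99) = -1386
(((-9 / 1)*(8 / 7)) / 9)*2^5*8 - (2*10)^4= -1122048/7 = -160292.57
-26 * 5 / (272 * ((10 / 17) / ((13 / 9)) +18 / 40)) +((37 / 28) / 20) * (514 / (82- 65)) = 25974101/18035640 = 1.44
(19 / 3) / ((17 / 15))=95/17 = 5.59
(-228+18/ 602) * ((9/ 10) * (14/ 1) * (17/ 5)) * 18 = -188976726/1075 = -175792.30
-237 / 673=-0.35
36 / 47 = 0.77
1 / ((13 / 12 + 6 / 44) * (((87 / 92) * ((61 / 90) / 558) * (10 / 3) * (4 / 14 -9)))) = -2651616/107909 = -24.57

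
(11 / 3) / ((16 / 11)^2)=1331/768 = 1.73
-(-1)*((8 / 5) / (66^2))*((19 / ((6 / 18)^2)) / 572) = 19/173030 = 0.00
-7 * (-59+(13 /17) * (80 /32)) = 13587/34 = 399.62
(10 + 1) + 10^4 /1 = 10011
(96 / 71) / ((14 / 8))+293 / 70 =24643/4970 = 4.96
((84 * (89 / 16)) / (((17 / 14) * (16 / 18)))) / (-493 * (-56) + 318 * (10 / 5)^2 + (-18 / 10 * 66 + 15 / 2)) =588735/39125432 = 0.02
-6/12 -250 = -250.50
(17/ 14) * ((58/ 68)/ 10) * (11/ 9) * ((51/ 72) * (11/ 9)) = 59653/544320 = 0.11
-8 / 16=-0.50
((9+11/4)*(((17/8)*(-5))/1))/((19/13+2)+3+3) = -51935/3936 = -13.19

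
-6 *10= -60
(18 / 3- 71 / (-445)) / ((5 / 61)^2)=10199261/11125 = 916.79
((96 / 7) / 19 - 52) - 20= -9480/133 = -71.28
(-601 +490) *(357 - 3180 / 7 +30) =52281/7 = 7468.71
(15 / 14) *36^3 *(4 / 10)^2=279936/35 = 7998.17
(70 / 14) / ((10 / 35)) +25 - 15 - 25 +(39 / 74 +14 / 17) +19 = 14373/629 = 22.85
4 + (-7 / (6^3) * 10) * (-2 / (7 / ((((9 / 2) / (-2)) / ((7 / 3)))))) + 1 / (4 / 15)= 7.66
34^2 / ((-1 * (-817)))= 1156/817 = 1.41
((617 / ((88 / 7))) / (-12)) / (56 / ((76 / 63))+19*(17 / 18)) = -246183/3874288 = -0.06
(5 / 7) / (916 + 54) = 1/1358 = 0.00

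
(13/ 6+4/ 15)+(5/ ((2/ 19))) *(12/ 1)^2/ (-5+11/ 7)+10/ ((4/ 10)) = -59027/30 = -1967.57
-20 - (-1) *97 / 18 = -263/18 = -14.61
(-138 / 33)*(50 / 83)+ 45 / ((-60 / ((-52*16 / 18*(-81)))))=-2566004/913 = -2810.52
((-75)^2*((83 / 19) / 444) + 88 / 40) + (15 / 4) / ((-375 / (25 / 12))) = 57.52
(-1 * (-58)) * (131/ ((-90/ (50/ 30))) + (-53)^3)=-233145181/27 = -8635006.70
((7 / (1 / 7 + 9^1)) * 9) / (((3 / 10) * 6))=245/64 = 3.83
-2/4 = -0.50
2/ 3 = 0.67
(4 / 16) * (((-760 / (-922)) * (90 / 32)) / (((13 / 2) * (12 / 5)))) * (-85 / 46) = -605625/8821696 = -0.07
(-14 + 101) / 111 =29/37 = 0.78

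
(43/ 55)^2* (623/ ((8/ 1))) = 1151927/24200 = 47.60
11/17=0.65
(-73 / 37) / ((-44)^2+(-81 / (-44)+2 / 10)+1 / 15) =-48180/47328587 = 0.00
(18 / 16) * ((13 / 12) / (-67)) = -39/2144 = -0.02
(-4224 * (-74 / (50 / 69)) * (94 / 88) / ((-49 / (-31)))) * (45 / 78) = 535639824/3185 = 168175.77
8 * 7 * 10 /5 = 112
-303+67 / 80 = -24173/80 = -302.16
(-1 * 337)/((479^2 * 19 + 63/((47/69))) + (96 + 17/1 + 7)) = -15839/204900800 = 0.00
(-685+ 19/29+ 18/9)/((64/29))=-4947/16 = -309.19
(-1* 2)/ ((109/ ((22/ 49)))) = -44/5341 = -0.01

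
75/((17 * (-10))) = -15/34 = -0.44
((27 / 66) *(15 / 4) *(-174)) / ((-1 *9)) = 1305/44 = 29.66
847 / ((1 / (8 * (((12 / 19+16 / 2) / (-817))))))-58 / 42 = -23786711/325983 = -72.97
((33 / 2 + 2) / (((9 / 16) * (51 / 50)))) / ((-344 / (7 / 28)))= -925/39474 = -0.02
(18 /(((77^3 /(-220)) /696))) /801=-27840/3693767 = -0.01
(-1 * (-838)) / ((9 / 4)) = 372.44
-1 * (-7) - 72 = -65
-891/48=-18.56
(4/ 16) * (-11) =-11/4 = -2.75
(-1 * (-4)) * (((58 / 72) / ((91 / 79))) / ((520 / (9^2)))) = 20619/47320 = 0.44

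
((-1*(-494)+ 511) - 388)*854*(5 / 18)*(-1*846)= -123825730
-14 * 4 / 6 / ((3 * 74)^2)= -7/36963 = 0.00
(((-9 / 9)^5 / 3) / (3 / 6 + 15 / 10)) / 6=-1/36 = -0.03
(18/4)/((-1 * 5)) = -9/10 = -0.90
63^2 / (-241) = -3969/241 = -16.47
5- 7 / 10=43/10 = 4.30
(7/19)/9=7/171 = 0.04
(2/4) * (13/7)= 13/14 = 0.93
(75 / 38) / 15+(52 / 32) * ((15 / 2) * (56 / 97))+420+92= 956826/1843 = 519.17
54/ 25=2.16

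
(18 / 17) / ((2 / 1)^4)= 9/136 = 0.07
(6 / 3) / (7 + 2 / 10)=5/18 = 0.28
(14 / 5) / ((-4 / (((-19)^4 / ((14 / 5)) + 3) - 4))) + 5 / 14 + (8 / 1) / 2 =-4560527/140 = -32575.19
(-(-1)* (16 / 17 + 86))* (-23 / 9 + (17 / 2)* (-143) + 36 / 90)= -80986271/765 = -105864.41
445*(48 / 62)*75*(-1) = -801000/31 = -25838.71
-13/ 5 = -2.60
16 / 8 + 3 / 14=31/14 = 2.21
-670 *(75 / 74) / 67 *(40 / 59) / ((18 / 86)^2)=-9245000/58941 = -156.85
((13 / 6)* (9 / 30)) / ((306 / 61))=793/6120 = 0.13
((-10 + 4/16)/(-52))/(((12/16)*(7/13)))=13/28 = 0.46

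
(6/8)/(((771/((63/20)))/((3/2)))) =189/41120 = 0.00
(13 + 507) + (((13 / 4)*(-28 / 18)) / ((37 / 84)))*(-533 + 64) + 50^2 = 8402.94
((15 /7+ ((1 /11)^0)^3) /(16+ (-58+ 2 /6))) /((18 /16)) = -176/2625 = -0.07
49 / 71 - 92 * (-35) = 3220.69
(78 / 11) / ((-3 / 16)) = -416/11 = -37.82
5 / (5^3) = 1/25 = 0.04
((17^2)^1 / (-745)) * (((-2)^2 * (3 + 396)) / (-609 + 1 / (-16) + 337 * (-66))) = 55488/2048005 = 0.03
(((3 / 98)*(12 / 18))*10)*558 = 5580/49 = 113.88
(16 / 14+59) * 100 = 42100/7 = 6014.29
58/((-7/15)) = -870/7 = -124.29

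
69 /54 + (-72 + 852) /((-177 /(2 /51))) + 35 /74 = 1.58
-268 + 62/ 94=-12565/47 = -267.34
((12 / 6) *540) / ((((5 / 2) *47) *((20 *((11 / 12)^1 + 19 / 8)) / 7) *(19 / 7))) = 127008/352735 = 0.36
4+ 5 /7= 33/7 = 4.71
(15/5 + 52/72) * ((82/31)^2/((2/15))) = 563135/2883 = 195.33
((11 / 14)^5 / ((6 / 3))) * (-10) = -805255/537824 = -1.50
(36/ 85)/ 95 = 36/8075 = 0.00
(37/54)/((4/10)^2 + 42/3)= 925/19116 = 0.05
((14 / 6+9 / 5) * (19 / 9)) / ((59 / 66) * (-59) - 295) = -25916/1032795 = -0.03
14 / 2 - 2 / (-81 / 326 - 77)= 176933/25183 = 7.03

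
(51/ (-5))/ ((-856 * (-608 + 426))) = -51/778960 = 0.00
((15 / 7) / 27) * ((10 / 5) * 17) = 170/63 = 2.70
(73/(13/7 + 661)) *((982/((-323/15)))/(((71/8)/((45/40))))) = -0.64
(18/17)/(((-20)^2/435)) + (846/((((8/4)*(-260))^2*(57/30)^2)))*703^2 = 24677361/57460 = 429.47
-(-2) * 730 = 1460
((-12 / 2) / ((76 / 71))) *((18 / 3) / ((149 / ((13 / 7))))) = -8307/19817 = -0.42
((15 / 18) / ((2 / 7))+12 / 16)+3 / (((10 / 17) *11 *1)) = 1363/330 = 4.13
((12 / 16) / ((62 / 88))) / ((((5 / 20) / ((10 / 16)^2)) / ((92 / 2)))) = 18975/248 = 76.51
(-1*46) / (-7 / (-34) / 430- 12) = 672520/175433 = 3.83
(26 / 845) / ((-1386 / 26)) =-2/3465 = 0.00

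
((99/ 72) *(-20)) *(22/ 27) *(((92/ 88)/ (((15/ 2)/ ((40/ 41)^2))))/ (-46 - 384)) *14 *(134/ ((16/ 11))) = 52209080/5854923 = 8.92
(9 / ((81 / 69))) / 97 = 23/291 = 0.08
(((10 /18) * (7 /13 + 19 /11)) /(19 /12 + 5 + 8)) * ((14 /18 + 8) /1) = 3792/5005 = 0.76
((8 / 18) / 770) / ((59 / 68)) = 136/204435 = 0.00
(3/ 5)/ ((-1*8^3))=-3/2560 = 0.00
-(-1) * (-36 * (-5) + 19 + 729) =928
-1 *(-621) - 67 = 554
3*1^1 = 3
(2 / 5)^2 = 4/25 = 0.16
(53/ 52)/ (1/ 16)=212/13 = 16.31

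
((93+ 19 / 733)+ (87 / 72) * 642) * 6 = 7641753/1466 = 5212.66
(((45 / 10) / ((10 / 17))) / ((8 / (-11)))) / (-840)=561/44800 = 0.01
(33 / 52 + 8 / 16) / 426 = 59/22152 = 0.00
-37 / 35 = -1.06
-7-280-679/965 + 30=-248684/965 = -257.70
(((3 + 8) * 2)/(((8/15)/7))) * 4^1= 1155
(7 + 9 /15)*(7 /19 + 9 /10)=241/25 = 9.64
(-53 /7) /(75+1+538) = -53/4298 = -0.01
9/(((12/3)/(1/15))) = 3/20 = 0.15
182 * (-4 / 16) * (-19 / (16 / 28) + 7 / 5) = 57967/40 = 1449.18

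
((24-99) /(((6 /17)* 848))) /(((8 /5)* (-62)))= 2125/841216 = 0.00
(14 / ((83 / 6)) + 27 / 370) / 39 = 11107/399230 = 0.03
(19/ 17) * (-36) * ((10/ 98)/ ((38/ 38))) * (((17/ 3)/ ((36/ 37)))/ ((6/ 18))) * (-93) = 326895/49 = 6671.33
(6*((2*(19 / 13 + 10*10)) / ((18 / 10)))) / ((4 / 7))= 46165/39 = 1183.72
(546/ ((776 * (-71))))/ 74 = -273/2038552 = 0.00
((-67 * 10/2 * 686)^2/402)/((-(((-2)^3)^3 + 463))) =8043350/3 = 2681116.67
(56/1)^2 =3136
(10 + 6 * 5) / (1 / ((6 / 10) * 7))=168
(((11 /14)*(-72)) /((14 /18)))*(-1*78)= 277992/49 = 5673.31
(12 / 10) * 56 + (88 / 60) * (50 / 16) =4307/60 = 71.78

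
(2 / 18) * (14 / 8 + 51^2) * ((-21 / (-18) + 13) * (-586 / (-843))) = 259285955/91044 = 2847.92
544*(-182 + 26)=-84864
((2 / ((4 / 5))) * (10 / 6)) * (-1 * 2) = -25/3 = -8.33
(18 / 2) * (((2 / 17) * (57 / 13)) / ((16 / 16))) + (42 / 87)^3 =25629538/5389969 = 4.76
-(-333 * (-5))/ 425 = -333/85 = -3.92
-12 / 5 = -2.40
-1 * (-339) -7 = 332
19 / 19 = 1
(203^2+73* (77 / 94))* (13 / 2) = 50430471/188 = 268247.19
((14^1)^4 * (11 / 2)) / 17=211288/17 = 12428.71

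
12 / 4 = 3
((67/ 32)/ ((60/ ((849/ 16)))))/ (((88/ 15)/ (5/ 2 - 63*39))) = -279238647/360448 = -774.70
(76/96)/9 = 19/216 = 0.09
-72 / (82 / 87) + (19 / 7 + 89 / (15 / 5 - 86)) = -1780578/23821 = -74.75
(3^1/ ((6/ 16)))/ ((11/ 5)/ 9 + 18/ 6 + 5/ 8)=2880/1393 = 2.07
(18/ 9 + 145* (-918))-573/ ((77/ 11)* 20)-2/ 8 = -4658932/35 = -133112.34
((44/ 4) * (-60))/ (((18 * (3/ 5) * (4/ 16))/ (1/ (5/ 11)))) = -4840/9 = -537.78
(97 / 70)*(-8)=-388/35 = -11.09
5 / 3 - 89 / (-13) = 332/39 = 8.51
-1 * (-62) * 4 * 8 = 1984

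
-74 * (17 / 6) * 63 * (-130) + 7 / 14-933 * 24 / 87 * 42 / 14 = 99551105/58 = 1716398.36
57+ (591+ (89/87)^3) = 649.07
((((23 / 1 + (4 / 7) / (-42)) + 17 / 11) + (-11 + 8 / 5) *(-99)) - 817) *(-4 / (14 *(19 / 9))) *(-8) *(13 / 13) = 53606208/358435 = 149.56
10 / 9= 1.11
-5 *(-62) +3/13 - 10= 3903/13 = 300.23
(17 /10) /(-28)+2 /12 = 89/840 = 0.11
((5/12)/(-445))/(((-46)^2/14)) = -7/1129944 = 0.00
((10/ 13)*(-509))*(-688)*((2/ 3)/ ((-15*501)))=-1400768/58617 = -23.90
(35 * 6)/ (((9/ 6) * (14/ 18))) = 180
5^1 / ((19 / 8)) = 40/19 = 2.11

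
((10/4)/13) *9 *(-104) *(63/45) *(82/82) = -252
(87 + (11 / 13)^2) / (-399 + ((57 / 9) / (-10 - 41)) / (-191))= -216600876/985266451 = -0.22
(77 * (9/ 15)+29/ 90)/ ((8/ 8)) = 46.52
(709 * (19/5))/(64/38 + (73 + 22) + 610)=255949/67135 = 3.81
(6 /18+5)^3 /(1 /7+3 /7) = 7168/27 = 265.48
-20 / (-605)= 4/121 = 0.03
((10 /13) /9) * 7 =70/117 = 0.60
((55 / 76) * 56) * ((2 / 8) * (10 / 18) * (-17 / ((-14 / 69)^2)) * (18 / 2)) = -22257675/1064 = -20918.87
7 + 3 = 10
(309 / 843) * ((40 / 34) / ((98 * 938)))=515/109780237 = 0.00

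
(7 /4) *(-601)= -4207/4 = -1051.75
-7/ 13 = -0.54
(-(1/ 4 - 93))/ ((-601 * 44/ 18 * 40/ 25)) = -16695/423104 = -0.04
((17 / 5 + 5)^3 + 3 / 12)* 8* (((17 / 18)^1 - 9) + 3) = -26979407/1125 = -23981.70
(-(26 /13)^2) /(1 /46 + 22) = -0.18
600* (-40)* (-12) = 288000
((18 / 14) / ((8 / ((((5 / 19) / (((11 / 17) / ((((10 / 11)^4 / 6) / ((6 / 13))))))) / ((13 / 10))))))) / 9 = 265625/192778047 = 0.00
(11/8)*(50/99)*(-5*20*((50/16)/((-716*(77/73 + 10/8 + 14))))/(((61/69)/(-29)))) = -0.61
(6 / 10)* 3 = 9/5 = 1.80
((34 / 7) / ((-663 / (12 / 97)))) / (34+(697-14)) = -8/6328959 = 0.00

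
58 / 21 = 2.76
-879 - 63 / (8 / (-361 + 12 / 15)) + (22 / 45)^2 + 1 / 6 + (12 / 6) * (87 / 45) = 31781927/16200 = 1961.85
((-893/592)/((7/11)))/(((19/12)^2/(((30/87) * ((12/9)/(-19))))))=62040/2711471 = 0.02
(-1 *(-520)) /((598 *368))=5/2116 = 0.00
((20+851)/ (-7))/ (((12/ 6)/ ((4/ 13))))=-134/7 = -19.14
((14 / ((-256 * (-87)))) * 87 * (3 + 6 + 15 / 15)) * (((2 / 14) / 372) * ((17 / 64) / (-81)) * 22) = -935/61710336 = 0.00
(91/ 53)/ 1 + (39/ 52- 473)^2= 189122469/848 = 223021.78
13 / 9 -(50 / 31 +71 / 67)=-22958/18693 = -1.23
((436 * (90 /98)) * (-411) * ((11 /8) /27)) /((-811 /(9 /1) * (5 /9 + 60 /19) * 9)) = 28088973/10093706 = 2.78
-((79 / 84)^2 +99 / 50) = -505297/176400 = -2.86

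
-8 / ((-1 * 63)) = 8/63 = 0.13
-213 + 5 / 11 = -2338/11 = -212.55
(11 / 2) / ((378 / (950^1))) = 5225/378 = 13.82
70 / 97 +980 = 95130/97 = 980.72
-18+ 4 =-14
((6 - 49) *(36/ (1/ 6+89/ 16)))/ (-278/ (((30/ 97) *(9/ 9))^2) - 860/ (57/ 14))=25411968/293206859 = 0.09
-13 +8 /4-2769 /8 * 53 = -146845/8 = -18355.62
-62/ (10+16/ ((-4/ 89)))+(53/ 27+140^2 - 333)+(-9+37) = 90136951/4671 = 19297.14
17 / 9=1.89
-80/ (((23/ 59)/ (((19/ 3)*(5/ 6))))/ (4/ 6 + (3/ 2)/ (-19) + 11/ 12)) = -1011850/621 = -1629.39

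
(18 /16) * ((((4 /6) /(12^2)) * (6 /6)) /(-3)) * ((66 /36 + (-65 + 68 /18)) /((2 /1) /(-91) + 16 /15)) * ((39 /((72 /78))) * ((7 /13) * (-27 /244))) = -44261945/178147328 = -0.25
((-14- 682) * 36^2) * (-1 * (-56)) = -50512896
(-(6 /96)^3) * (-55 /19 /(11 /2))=5/38912 = 0.00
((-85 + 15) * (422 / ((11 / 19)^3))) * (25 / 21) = -723624500/3993 = -181223.27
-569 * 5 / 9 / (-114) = 2845/1026 = 2.77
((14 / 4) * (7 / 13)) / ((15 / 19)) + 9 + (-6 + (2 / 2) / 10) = 214/39 = 5.49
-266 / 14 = -19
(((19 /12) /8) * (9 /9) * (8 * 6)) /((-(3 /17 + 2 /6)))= -969/52 = -18.63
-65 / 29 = -2.24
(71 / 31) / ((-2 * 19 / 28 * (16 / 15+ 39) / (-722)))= 566580/18631 = 30.41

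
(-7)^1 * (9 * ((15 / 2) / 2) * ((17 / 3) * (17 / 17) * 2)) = -5355/2 = -2677.50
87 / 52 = 1.67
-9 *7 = -63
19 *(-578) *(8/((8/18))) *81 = -16011756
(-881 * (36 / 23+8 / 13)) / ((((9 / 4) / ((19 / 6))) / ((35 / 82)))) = -1154.05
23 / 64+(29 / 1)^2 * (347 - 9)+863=18247767/64 = 285121.36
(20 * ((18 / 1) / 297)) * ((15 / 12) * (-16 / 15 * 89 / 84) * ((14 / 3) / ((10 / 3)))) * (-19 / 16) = 2.85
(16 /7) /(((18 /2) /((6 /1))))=32/21 = 1.52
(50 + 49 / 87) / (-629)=-4399/54723 = -0.08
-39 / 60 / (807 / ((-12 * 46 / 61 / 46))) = 13/82045 = 0.00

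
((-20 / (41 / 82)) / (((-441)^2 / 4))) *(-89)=0.07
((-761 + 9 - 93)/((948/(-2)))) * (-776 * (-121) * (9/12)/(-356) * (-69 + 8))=604983665/28124 = 21511.30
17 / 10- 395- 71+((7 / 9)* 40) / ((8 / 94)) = -8887/90 = -98.74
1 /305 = 1/305 = 0.00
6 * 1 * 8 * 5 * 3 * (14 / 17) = 10080/17 = 592.94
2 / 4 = 1/2 = 0.50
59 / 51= 1.16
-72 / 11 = -6.55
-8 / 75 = -0.11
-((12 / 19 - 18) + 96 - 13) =-1247/19 = -65.63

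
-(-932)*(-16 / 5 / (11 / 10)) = -29824/11 = -2711.27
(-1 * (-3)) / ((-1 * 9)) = -1/3 = -0.33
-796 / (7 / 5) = -3980/7 = -568.57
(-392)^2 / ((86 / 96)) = 7375872/43 = 171531.91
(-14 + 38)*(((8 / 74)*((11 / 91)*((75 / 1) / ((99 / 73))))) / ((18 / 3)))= 29200/10101 = 2.89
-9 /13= -0.69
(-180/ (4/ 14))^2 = 396900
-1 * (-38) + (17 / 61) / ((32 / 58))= 37581/976 = 38.51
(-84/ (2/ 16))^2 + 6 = 451590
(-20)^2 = 400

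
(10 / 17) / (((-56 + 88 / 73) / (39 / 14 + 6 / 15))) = -16279/476000 = -0.03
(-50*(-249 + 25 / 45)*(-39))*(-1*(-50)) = -72670000/3 = -24223333.33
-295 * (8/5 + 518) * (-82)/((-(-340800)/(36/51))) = 26.03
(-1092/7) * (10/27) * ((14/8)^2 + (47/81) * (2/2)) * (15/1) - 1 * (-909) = -1092551/486 = -2248.05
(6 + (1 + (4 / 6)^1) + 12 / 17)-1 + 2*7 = 1090/51 = 21.37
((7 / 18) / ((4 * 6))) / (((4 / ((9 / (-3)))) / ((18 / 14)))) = -1/64 = -0.02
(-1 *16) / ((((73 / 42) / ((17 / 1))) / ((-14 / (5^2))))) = 159936/1825 = 87.64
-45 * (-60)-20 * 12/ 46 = 61980/23 = 2694.78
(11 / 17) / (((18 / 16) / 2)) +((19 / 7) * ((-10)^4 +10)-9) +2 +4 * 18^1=4167131/153 = 27236.15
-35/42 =-5/6 = -0.83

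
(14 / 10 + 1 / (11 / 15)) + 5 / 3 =731/165 = 4.43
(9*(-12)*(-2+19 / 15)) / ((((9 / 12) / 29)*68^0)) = 15312/5 = 3062.40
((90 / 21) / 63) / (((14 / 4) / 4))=0.08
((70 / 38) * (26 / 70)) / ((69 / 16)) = 208/1311 = 0.16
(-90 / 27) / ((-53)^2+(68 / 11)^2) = -1210/1033539 = 0.00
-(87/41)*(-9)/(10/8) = 3132/205 = 15.28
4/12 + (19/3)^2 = 364/9 = 40.44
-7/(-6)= 7/6 = 1.17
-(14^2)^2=-38416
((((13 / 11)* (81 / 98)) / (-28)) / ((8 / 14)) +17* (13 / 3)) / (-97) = -3808649/5019168 = -0.76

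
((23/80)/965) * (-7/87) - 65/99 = -0.66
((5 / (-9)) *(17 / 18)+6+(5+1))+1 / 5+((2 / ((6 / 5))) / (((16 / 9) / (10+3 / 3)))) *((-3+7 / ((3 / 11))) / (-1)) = -359761/1620 = -222.07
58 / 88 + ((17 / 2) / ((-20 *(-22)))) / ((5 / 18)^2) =0.91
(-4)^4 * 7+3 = 1795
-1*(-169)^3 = 4826809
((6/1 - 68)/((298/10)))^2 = 96100/22201 = 4.33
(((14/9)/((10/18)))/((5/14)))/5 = 196/125 = 1.57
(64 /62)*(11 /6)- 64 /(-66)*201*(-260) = -51839984/1023 = -50674.47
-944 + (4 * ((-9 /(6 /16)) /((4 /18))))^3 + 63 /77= -886847623/11 = -80622511.18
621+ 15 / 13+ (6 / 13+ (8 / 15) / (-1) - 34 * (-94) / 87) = 3725614/5655 = 658.82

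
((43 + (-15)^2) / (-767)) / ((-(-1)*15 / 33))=-2948/3835 = -0.77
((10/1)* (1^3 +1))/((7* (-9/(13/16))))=-65/252 = -0.26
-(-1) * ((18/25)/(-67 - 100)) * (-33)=594/4175 = 0.14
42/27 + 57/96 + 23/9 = 1355/288 = 4.70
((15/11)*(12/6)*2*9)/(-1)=-540/11 = -49.09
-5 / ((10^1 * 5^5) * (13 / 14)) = -7/40625 = 0.00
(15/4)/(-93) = -5/124 = -0.04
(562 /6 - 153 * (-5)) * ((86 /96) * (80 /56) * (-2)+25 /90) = -52900/27 = -1959.26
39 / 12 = 13/4 = 3.25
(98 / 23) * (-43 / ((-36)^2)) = -2107/14904 = -0.14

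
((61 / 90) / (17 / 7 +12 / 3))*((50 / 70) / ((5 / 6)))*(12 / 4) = 0.27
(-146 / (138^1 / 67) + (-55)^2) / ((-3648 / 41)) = -4178597/125856 = -33.20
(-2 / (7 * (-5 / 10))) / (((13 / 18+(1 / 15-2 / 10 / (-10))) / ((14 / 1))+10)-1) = 450/7133 = 0.06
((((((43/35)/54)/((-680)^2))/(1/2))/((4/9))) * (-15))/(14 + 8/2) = -43/233049600 = 0.00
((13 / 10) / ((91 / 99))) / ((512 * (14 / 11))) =1089/501760 = 0.00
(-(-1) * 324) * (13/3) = 1404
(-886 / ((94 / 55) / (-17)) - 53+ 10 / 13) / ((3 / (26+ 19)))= 80291280/611 = 131409.62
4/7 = 0.57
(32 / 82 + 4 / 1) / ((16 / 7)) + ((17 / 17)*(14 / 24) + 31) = 4121/123 = 33.50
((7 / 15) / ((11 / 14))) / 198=49/16335 = 0.00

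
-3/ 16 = -0.19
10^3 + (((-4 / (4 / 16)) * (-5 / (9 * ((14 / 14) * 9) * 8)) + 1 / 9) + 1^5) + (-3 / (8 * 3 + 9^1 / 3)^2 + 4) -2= 243785/243 = 1003.23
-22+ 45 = 23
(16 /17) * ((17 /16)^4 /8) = 0.15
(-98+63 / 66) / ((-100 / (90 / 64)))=3843/2816 = 1.36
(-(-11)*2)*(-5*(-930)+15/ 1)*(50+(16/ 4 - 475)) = -43207230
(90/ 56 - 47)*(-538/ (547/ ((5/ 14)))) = 1709495/107212 = 15.94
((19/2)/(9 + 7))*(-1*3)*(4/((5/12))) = -171/10 = -17.10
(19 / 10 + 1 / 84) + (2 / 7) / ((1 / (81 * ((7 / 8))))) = 2327/105 = 22.16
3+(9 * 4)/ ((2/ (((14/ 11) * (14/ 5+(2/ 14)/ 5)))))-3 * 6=49.80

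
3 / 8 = 0.38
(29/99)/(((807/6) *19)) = 58/505989 = 0.00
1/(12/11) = 11/12 = 0.92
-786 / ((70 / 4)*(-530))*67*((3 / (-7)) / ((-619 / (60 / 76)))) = 473958/152716585 = 0.00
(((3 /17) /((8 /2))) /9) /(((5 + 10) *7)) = 1/21420 = 0.00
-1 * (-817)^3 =545338513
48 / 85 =0.56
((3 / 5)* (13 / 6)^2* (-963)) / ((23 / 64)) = -867984/115 = -7547.69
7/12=0.58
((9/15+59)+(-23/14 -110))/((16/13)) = -47359/1120 = -42.28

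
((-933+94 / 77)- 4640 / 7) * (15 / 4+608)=-42922827/44 = -975518.80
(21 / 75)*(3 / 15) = 7/125 = 0.06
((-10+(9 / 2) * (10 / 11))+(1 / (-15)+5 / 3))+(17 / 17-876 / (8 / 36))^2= 854231218/55 = 15531476.69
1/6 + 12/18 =5/6 = 0.83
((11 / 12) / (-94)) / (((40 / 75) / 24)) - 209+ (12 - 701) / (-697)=-54628989/262072 = -208.45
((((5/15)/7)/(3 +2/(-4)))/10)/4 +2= 4201/2100 = 2.00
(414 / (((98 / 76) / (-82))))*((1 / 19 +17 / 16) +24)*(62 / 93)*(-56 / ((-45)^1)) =-3839896/7 = -548556.57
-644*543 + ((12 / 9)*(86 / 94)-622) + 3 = -49393679/141 = -350309.78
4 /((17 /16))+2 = 98/17 = 5.76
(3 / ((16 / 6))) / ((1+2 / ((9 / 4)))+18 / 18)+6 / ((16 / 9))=783/208 = 3.76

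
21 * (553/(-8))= -11613/8 = -1451.62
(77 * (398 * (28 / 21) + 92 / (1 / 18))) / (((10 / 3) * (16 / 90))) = 284130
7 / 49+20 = 141/7 = 20.14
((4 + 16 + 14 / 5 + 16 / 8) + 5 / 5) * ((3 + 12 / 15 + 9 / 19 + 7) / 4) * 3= 414477/1900 = 218.15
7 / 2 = 3.50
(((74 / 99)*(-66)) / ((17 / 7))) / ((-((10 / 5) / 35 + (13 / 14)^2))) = 1015280/45951 = 22.09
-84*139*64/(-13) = 747264/13 = 57481.85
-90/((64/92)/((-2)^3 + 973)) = -998775/8 = -124846.88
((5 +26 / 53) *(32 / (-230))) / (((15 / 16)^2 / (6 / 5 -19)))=35360768/2285625 = 15.47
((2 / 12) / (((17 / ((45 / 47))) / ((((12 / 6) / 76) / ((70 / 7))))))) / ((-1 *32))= -3/3886336 = 0.00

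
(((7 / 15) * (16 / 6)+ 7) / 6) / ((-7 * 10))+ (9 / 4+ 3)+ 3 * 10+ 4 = 52961/1350 = 39.23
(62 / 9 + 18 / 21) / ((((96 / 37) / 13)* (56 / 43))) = 1261663/42336 = 29.80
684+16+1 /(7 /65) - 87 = 4356/7 = 622.29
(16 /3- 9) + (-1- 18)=-68/3 = -22.67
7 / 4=1.75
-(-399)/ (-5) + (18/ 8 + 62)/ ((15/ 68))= 3172/15 = 211.47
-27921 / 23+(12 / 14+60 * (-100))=-7213.10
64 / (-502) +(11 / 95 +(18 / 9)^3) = 7.99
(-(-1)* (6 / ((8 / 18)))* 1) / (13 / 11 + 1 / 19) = 1881/172 = 10.94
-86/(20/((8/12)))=-43/15 = -2.87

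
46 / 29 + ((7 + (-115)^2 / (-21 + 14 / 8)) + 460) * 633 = -310982395/2233 = -139266.63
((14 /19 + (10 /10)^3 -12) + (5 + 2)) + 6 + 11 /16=3.42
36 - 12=24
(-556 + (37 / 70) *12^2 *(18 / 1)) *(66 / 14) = 940236/245 = 3837.70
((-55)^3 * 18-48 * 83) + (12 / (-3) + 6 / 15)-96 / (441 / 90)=-734695512/245 = -2998757.19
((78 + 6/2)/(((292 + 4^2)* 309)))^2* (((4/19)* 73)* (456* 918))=293119236/62900761 = 4.66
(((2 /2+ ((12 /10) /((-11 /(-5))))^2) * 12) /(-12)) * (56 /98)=-628/847 = -0.74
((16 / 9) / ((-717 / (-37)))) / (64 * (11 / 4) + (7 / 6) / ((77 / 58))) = 6512/12555387 = 0.00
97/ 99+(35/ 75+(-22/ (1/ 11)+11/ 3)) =-236.89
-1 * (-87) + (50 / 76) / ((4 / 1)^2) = 52921/608 = 87.04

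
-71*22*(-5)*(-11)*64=-5498240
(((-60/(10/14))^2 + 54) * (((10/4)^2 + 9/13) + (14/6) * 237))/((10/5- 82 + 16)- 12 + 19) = -34503645/494 = -69845.44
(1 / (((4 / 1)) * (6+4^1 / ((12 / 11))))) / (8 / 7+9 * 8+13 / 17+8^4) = 357/57561404 = 0.00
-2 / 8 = -1/4 = -0.25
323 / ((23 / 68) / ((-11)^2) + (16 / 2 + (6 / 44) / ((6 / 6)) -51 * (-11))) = 2657644/4682877 = 0.57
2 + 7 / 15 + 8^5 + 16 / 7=3441139/105 = 32772.75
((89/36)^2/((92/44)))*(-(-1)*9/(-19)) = -87131/62928 = -1.38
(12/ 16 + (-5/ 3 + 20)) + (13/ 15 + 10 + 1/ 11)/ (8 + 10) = 116971/5940 = 19.69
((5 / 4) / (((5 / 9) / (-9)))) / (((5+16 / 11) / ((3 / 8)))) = -2673/2272 = -1.18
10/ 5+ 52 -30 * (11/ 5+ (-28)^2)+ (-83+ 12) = -23603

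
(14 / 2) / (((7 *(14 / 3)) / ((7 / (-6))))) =-1/4 = -0.25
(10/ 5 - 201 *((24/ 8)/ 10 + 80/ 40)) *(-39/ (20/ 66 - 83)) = -5924061/27290 = -217.08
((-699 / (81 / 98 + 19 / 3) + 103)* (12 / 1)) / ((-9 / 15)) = -107.45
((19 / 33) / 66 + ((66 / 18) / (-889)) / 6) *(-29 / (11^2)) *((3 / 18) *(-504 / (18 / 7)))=3158680/50203989 = 0.06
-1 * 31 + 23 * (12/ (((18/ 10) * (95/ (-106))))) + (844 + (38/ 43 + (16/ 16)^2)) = 1577944/2451 = 643.80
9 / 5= 1.80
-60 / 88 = -15/22 = -0.68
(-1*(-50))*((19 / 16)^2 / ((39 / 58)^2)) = 7590025/48672 = 155.94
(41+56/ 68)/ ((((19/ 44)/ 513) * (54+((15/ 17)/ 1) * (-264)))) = -46926/169 = -277.67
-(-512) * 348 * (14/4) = 623616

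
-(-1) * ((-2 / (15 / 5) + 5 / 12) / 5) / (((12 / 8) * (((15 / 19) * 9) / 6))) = -19/675 = -0.03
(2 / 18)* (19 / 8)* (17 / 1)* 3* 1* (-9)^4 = 706401/8 = 88300.12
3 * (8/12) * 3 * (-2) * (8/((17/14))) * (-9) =12096/17 = 711.53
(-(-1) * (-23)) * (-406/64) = 4669/32 = 145.91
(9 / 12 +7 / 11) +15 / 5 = 193/44 = 4.39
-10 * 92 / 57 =-920/57 = -16.14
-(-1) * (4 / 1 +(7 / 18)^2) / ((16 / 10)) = 6725/2592 = 2.59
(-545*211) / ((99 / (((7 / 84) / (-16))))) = 114995/19008 = 6.05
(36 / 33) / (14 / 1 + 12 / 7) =42/605 = 0.07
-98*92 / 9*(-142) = 1280272/9 = 142252.44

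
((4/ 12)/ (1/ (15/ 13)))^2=0.15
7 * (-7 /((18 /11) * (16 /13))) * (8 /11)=-637/36 = -17.69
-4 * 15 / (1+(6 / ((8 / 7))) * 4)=-30/11 = -2.73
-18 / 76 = -9/38 = -0.24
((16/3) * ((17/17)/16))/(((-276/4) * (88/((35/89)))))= -35/1621224 = 0.00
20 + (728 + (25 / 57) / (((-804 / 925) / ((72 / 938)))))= 446560551/597037 = 747.96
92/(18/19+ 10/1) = 437/52 = 8.40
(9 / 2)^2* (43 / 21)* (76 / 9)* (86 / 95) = 11094/35 = 316.97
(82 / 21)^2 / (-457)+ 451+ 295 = 150339878/201537 = 745.97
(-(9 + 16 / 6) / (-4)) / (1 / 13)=455/12 = 37.92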